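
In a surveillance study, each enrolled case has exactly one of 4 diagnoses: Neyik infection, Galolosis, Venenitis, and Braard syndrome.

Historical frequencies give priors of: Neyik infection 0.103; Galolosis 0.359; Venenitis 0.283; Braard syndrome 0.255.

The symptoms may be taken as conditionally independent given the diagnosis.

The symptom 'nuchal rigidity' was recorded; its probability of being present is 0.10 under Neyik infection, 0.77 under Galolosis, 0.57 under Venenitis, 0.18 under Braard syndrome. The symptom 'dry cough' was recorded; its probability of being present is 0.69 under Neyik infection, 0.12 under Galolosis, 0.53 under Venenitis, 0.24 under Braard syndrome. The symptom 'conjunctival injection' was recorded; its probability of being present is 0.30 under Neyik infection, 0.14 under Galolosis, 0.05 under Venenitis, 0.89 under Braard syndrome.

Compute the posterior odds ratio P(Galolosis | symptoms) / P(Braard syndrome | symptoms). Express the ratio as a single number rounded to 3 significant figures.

0.474

Posterior odds equal prior odds times the likelihood ratio; only the two competing hypotheses matter.
  Galolosis: 0.359 × 0.77 × 0.12 × 0.14 = 0.004644
  Braard syndrome: 0.255 × 0.18 × 0.24 × 0.89 = 0.0098042
Posterior odds = 0.004644 / 0.0098042 ≈ 0.474.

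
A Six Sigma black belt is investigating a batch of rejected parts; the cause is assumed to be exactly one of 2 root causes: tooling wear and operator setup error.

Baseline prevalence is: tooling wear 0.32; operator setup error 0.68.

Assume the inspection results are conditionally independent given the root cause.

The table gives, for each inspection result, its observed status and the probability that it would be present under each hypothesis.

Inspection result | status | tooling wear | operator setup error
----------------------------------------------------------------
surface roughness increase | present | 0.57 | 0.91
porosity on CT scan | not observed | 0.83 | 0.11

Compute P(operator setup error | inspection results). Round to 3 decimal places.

0.947

For each hypothesis, the unnormalized posterior weight is prior × product of the inspection result likelihoods (using 1 − P(present | H) for each absent inspection result):
  tooling wear: 0.32 × 0.57 × (1 − 0.83) = 0.031008
  operator setup error: 0.68 × 0.91 × (1 − 0.11) = 0.55073
Marginal likelihood of the evidence = 0.58174.
P(operator setup error | evidence) = 0.55073 / 0.58174 ≈ 0.947.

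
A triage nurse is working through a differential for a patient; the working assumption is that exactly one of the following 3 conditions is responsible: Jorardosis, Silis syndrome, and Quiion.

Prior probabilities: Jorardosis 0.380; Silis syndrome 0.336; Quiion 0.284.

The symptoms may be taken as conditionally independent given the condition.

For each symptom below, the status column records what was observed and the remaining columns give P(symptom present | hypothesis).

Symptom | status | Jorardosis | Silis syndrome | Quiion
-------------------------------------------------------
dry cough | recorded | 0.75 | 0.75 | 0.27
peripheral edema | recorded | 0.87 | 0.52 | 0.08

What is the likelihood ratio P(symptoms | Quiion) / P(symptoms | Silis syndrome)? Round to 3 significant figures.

0.0554

Joint likelihood of the symptom pattern under each hypothesis:
  Quiion: 0.27 × 0.08 = 0.0216
  Silis syndrome: 0.75 × 0.52 = 0.39
Bayes factor = 0.0216 / 0.39 ≈ 0.0554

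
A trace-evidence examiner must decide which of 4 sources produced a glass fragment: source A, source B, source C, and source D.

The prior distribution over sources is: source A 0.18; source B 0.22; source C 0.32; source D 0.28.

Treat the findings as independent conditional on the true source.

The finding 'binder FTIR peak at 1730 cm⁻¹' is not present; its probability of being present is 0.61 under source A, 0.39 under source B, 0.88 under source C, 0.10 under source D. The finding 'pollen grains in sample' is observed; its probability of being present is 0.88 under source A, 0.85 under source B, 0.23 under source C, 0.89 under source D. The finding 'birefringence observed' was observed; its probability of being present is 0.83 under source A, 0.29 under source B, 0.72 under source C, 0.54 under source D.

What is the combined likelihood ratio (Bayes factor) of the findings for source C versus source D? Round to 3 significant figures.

0.0459

The Bayes factor is the ratio of the joint likelihoods of the evidence pattern under the two hypotheses (using 1 − P(present | H) for each absent finding).
  source C: (1 − 0.88) × 0.23 × 0.72 = 0.019872
  source D: (1 − 0.10) × 0.89 × 0.54 = 0.43254
Bayes factor = 0.019872 / 0.43254 ≈ 0.0459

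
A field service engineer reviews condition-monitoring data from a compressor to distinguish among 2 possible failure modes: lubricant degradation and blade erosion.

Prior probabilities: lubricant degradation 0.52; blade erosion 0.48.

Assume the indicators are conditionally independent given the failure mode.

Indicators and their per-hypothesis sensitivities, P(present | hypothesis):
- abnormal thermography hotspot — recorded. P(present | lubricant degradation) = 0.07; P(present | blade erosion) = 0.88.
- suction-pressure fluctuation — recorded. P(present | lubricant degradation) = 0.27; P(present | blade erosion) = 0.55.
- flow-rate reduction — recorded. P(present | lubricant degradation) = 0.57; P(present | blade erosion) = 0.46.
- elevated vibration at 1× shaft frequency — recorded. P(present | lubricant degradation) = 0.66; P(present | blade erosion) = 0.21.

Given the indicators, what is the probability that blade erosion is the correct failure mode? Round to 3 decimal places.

By Bayes' rule with conditional independence, the unnormalized weight for each hypothesis is prior × ∏ likelihoods:
  lubricant degradation: 0.52 × 0.07 × 0.27 × 0.57 × 0.66 = 0.0036973
  blade erosion: 0.48 × 0.88 × 0.55 × 0.46 × 0.21 = 0.022442
The unnormalized weights sum to 0.026139.
P(blade erosion | evidence) = 0.022442 / 0.026139 ≈ 0.859.

0.859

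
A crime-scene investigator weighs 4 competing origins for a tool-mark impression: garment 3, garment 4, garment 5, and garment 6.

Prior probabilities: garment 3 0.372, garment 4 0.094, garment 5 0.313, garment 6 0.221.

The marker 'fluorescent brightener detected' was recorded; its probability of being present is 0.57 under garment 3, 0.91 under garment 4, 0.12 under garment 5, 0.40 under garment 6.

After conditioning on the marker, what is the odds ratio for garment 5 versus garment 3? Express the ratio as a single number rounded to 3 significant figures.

0.177

The normalizing constant cancels in an odds ratio, so compute prior × likelihood for the two hypotheses only:
  garment 5: 0.313 × 0.12 = 0.03756
  garment 3: 0.372 × 0.57 = 0.21204
Odds(garment 5 : garment 3) = 0.03756 / 0.21204 ≈ 0.177.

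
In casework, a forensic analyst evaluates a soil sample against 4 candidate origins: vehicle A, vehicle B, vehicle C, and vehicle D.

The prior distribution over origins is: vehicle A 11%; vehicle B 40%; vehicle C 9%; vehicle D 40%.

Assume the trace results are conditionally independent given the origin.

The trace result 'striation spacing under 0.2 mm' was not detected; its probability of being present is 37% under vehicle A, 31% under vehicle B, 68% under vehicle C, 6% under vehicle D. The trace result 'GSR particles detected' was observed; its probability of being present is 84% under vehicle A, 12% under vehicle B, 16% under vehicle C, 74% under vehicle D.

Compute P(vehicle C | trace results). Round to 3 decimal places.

By Bayes' rule with conditional independence, the unnormalized weight for each hypothesis is prior × ∏ likelihoods (using 1 − P(present | H) for each absent trace result):
  vehicle A: 0.11 × (1 − 0.37) × 0.84 = 0.058212
  vehicle B: 0.40 × (1 − 0.31) × 0.12 = 0.03312
  vehicle C: 0.09 × (1 − 0.68) × 0.16 = 0.004608
  vehicle D: 0.40 × (1 − 0.06) × 0.74 = 0.27824
Normalizing constant Z = 0.058212 + 0.03312 + 0.004608 + 0.27824 = 0.37418.
P(vehicle C | evidence) = 0.004608 / 0.37418 ≈ 0.012.

0.012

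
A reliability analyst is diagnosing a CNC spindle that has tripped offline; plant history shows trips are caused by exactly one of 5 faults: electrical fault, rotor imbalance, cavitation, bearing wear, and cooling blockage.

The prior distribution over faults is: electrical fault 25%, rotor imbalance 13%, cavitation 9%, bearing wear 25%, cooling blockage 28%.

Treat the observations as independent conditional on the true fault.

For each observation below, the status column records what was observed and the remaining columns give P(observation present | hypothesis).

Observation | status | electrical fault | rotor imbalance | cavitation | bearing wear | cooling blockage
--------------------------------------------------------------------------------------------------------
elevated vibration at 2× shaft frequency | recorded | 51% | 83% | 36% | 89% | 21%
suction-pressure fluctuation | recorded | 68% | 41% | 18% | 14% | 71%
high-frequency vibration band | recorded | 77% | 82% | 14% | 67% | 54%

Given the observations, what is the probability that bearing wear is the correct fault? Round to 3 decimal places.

For each hypothesis, the unnormalized posterior weight is prior × product of the observation likelihoods:
  electrical fault: 0.25 × 0.51 × 0.68 × 0.77 = 0.066759
  rotor imbalance: 0.13 × 0.83 × 0.41 × 0.82 = 0.036276
  cavitation: 0.09 × 0.36 × 0.18 × 0.14 = 0.00081648
  bearing wear: 0.25 × 0.89 × 0.14 × 0.67 = 0.020871
  cooling blockage: 0.28 × 0.21 × 0.71 × 0.54 = 0.022544
Marginal likelihood of the evidence = 0.14727.
P(bearing wear | evidence) = 0.020871 / 0.14727 ≈ 0.142.

0.142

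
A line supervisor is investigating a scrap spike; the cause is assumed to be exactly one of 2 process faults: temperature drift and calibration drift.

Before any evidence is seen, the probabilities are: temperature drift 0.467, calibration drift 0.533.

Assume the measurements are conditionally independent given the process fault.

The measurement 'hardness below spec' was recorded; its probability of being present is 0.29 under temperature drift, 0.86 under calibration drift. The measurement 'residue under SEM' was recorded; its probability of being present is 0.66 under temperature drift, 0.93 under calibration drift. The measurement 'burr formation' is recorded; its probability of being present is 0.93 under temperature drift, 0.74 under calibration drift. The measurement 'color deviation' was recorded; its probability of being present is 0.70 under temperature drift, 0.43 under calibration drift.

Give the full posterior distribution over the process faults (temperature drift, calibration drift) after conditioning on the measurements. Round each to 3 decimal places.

By Bayes' rule with conditional independence, the unnormalized weight for each hypothesis is prior × ∏ likelihoods:
  temperature drift: 0.467 × 0.29 × 0.66 × 0.93 × 0.70 = 0.058189
  calibration drift: 0.533 × 0.86 × 0.93 × 0.74 × 0.43 = 0.13565
Normalizing constant Z = 0.058189 + 0.13565 = 0.19384.
P(temperature drift | evidence) = 0.058189 / 0.19384 ≈ 0.300
P(calibration drift | evidence) = 0.13565 / 0.19384 ≈ 0.700

0.300, 0.700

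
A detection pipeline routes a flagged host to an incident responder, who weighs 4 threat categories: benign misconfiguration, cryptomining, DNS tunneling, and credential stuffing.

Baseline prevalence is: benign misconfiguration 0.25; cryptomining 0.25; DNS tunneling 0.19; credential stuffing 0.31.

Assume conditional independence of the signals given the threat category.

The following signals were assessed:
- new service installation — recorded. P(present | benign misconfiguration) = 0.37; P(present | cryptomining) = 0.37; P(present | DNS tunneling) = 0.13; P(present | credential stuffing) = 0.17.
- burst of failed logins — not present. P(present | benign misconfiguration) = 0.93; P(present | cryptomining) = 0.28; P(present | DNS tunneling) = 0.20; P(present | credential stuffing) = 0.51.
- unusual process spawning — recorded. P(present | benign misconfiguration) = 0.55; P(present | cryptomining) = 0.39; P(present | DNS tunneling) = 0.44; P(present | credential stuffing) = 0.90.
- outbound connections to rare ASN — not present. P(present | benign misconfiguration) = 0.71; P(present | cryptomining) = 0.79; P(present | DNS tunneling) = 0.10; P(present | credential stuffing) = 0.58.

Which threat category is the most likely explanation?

credential stuffing

For each hypothesis, the unnormalized posterior weight is prior × product of the signal likelihoods (using 1 − P(present | H) for each absent signal):
  benign misconfiguration: 0.25 × 0.37 × (1 − 0.93) × 0.55 × (1 − 0.71) = 0.0010328
  cryptomining: 0.25 × 0.37 × (1 − 0.28) × 0.39 × (1 − 0.79) = 0.0054545
  DNS tunneling: 0.19 × 0.13 × (1 − 0.20) × 0.44 × (1 − 0.10) = 0.007825
  credential stuffing: 0.31 × 0.17 × (1 − 0.51) × 0.90 × (1 − 0.58) = 0.0097611
Marginal likelihood of the evidence = 0.024073.
P(benign misconfiguration | evidence) ≈ 0.0010328 / 0.024073 ≈ 0.043
P(cryptomining | evidence) ≈ 0.0054545 / 0.024073 ≈ 0.227
P(DNS tunneling | evidence) ≈ 0.007825 / 0.024073 ≈ 0.325
P(credential stuffing | evidence) ≈ 0.0097611 / 0.024073 ≈ 0.405
The largest is 0.405, so credential stuffing is most probable.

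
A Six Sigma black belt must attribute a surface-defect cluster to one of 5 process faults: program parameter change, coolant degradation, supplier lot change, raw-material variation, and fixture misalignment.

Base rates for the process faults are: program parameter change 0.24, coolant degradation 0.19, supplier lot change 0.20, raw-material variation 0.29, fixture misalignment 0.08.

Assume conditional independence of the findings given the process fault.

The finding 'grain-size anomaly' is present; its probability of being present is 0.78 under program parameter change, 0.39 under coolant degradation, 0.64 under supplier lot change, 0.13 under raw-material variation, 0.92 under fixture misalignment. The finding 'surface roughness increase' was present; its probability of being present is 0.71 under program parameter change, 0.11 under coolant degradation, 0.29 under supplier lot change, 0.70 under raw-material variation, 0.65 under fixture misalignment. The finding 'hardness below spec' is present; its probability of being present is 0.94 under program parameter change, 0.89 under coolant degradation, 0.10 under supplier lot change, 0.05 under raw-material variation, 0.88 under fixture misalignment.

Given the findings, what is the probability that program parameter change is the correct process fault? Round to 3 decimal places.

0.697

By Bayes' rule with conditional independence, the unnormalized weight for each hypothesis is prior × ∏ likelihoods:
  program parameter change: 0.24 × 0.78 × 0.71 × 0.94 = 0.12494
  coolant degradation: 0.19 × 0.39 × 0.11 × 0.89 = 0.0072544
  supplier lot change: 0.20 × 0.64 × 0.29 × 0.10 = 0.003712
  raw-material variation: 0.29 × 0.13 × 0.70 × 0.05 = 0.0013195
  fixture misalignment: 0.08 × 0.92 × 0.65 × 0.88 = 0.042099
Marginal likelihood of the evidence = 0.17932.
P(program parameter change | evidence) = 0.12494 / 0.17932 ≈ 0.697.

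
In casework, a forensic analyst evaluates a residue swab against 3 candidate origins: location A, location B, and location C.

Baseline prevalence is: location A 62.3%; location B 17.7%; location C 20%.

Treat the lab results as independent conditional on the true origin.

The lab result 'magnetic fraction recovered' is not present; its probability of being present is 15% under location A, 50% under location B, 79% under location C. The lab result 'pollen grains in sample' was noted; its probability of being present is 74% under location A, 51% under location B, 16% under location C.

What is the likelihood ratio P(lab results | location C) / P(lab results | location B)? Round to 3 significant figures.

0.132

Joint likelihood of the lab result pattern under each hypothesis (using 1 − P(present | H) for each absent lab result):
  location C: (1 − 0.79) × 0.16 = 0.0336
  location B: (1 − 0.50) × 0.51 = 0.255
Bayes factor = 0.0336 / 0.255 ≈ 0.132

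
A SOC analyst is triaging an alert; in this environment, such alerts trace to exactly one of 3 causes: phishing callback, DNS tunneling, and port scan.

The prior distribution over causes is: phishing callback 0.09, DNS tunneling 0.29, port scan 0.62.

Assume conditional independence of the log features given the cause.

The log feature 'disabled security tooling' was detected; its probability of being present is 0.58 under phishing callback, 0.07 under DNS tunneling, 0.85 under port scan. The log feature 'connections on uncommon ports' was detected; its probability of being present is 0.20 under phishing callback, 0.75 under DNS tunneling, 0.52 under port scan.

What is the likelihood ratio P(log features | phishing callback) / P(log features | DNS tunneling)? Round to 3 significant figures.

2.21

The Bayes factor is the ratio of the joint likelihoods of the log feature pattern under the two hypotheses.
  phishing callback: 0.58 × 0.20 = 0.116
  DNS tunneling: 0.07 × 0.75 = 0.0525
Bayes factor = 0.116 / 0.0525 ≈ 2.21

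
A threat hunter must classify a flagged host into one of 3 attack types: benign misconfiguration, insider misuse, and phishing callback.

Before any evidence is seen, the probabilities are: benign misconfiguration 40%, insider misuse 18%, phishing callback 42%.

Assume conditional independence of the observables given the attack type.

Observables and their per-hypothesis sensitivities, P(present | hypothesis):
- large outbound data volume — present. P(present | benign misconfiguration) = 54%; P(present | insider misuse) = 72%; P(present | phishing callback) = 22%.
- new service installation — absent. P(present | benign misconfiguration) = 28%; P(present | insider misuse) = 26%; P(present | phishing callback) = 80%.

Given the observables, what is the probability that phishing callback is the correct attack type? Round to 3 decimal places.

0.068

By Bayes' rule with conditional independence, the unnormalized weight for each hypothesis is prior × ∏ likelihoods (using 1 − P(present | H) for each absent observable):
  benign misconfiguration: 0.40 × 0.54 × (1 − 0.28) = 0.15552
  insider misuse: 0.18 × 0.72 × (1 − 0.26) = 0.095904
  phishing callback: 0.42 × 0.22 × (1 − 0.80) = 0.01848
Marginal likelihood of the evidence = 0.2699.
P(phishing callback | evidence) = 0.01848 / 0.2699 ≈ 0.068.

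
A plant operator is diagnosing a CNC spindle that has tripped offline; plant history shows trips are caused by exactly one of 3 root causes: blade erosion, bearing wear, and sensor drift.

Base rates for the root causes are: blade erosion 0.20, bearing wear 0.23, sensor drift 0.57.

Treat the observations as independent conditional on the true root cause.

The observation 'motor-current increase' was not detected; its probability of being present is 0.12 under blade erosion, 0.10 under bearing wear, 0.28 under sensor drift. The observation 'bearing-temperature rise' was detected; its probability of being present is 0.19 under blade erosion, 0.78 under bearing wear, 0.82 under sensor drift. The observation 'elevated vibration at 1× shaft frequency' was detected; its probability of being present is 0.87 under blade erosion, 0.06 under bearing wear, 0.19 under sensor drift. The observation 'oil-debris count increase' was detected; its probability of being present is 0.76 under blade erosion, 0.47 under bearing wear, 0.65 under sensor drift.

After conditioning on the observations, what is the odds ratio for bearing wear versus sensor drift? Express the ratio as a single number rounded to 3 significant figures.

0.110

Unnormalized posterior weight (prior times the observation likelihoods) for each of the two hypotheses (using 1 − P(present | H) for each absent observation):
  bearing wear: 0.23 × (1 − 0.10) × 0.78 × 0.06 × 0.47 = 0.0045532
  sensor drift: 0.57 × (1 − 0.28) × 0.82 × 0.19 × 0.65 = 0.041561
Odds(bearing wear : sensor drift) = 0.0045532 / 0.041561 ≈ 0.110.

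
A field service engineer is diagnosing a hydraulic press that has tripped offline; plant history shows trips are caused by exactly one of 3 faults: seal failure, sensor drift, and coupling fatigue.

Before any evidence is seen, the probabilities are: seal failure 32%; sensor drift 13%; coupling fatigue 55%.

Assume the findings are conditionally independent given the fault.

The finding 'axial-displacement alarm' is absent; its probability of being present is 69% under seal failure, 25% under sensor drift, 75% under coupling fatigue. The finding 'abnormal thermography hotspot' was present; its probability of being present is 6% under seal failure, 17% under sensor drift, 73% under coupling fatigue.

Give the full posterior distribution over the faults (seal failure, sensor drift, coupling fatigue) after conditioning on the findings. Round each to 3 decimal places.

0.048, 0.135, 0.817

Multiply each prior by the joint likelihood of the evidence pattern (using 1 − P(present | H) for each absent finding):
  seal failure: 0.32 × (1 − 0.69) × 0.06 = 0.005952
  sensor drift: 0.13 × (1 − 0.25) × 0.17 = 0.016575
  coupling fatigue: 0.55 × (1 − 0.75) × 0.73 = 0.10038
Marginal likelihood of the evidence = 0.1229.
P(seal failure | evidence) = 0.005952 / 0.1229 ≈ 0.048
P(sensor drift | evidence) = 0.016575 / 0.1229 ≈ 0.135
P(coupling fatigue | evidence) = 0.10038 / 0.1229 ≈ 0.817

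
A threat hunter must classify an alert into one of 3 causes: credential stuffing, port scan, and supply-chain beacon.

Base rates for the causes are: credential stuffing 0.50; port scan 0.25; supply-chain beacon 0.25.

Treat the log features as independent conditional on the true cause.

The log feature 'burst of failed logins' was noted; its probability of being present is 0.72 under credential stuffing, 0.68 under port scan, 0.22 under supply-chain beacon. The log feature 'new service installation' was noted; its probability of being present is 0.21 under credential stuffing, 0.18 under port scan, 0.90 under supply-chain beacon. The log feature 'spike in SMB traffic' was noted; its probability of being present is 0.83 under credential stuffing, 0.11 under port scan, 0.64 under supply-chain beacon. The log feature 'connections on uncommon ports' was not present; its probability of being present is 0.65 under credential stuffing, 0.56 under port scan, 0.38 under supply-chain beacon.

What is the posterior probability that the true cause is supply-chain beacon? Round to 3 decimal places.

0.456

Multiply each prior by the joint likelihood of the log feature pattern (using 1 − P(present | H) for each absent log feature):
  credential stuffing: 0.50 × 0.72 × 0.21 × 0.83 × (1 − 0.65) = 0.021962
  port scan: 0.25 × 0.68 × 0.18 × 0.11 × (1 − 0.56) = 0.001481
  supply-chain beacon: 0.25 × 0.22 × 0.90 × 0.64 × (1 − 0.38) = 0.019642
The unnormalized weights sum to 0.043084.
P(supply-chain beacon | evidence) = 0.019642 / 0.043084 ≈ 0.456.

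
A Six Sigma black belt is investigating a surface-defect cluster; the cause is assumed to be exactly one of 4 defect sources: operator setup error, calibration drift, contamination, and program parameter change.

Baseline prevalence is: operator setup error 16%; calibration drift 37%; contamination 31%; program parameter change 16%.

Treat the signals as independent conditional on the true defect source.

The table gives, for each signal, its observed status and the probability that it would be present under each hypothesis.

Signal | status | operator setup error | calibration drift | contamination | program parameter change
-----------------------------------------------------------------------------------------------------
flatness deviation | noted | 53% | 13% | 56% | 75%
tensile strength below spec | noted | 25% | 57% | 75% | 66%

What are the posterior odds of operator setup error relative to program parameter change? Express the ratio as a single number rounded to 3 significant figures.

0.268

Posterior odds equal prior odds times the likelihood ratio; only the two competing hypotheses matter.
  operator setup error: 0.16 × 0.53 × 0.25 = 0.0212
  program parameter change: 0.16 × 0.75 × 0.66 = 0.0792
Odds(operator setup error : program parameter change) = 0.0212 / 0.0792 ≈ 0.268.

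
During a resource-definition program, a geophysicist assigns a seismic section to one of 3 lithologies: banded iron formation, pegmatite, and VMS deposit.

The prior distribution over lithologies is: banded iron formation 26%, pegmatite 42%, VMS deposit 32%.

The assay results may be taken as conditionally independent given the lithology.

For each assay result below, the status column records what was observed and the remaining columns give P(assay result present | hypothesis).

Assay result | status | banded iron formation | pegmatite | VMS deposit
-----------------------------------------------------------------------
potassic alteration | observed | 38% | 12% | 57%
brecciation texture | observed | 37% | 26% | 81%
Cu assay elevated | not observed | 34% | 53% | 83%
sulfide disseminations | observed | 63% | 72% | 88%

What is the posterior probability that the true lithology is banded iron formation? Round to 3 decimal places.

Multiply each prior by the joint likelihood of the assay result pattern (using 1 − P(present | H) for each absent assay result):
  banded iron formation: 0.26 × 0.38 × 0.37 × (1 − 0.34) × 0.63 = 0.0152
  pegmatite: 0.42 × 0.12 × 0.26 × (1 − 0.53) × 0.72 = 0.0044344
  VMS deposit: 0.32 × 0.57 × 0.81 × (1 − 0.83) × 0.88 = 0.022103
Normalizing constant Z = 0.0152 + 0.0044344 + 0.022103 = 0.041737.
P(banded iron formation | evidence) = 0.0152 / 0.041737 ≈ 0.364.

0.364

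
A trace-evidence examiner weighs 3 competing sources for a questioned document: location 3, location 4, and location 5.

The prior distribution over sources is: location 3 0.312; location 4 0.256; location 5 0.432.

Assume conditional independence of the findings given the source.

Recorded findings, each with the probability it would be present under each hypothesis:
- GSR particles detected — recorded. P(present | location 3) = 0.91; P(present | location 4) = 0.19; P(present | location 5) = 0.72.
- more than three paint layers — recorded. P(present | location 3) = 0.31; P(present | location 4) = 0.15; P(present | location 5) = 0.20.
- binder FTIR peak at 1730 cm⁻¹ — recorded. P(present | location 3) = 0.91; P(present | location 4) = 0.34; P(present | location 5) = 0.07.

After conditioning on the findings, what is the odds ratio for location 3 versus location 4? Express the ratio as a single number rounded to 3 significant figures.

Posterior odds equal prior odds times the likelihood ratio; only the two competing hypotheses matter.
  location 3: 0.312 × 0.91 × 0.31 × 0.91 = 0.080094
  location 4: 0.256 × 0.19 × 0.15 × 0.34 = 0.0024806
Posterior odds = 0.080094 / 0.0024806 ≈ 32.3.

32.3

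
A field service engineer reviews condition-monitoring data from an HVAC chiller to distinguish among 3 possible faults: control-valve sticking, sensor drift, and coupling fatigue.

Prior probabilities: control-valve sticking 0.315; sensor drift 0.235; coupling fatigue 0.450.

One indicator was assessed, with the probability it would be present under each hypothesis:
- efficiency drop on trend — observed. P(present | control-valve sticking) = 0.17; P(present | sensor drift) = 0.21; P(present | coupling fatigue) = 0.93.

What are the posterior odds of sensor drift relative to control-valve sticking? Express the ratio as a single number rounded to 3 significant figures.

Posterior odds equal prior odds times the likelihood ratio; only the two competing hypotheses matter.
  sensor drift: 0.235 × 0.21 = 0.04935
  control-valve sticking: 0.315 × 0.17 = 0.05355
Odds(sensor drift : control-valve sticking) = 0.04935 / 0.05355 ≈ 0.922.

0.922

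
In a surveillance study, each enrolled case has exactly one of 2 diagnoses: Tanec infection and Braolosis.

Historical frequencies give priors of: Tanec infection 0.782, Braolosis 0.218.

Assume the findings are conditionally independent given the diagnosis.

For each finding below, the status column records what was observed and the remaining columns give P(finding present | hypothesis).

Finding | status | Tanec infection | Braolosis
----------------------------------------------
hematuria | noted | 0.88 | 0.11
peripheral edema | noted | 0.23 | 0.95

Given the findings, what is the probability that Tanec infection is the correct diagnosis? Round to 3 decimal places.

For each hypothesis, the unnormalized posterior weight is prior × product of the finding likelihoods:
  Tanec infection: 0.782 × 0.88 × 0.23 = 0.15828
  Braolosis: 0.218 × 0.11 × 0.95 = 0.022781
Marginal likelihood of the evidence = 0.18106.
P(Tanec infection | evidence) = 0.15828 / 0.18106 ≈ 0.874.

0.874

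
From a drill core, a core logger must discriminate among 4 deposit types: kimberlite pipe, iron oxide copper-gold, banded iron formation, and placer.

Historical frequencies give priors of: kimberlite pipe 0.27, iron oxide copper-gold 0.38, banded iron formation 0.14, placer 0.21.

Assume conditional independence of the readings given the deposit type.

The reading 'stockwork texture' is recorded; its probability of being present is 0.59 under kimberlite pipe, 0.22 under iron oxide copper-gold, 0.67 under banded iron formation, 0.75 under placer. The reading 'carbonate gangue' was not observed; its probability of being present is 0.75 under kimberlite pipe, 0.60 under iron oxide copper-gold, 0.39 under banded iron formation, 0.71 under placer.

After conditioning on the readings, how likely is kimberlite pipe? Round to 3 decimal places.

For each hypothesis, the unnormalized posterior weight is prior × product of the reading likelihoods (using 1 − P(present | H) for each absent reading):
  kimberlite pipe: 0.27 × 0.59 × (1 − 0.75) = 0.039825
  iron oxide copper-gold: 0.38 × 0.22 × (1 − 0.60) = 0.03344
  banded iron formation: 0.14 × 0.67 × (1 − 0.39) = 0.057218
  placer: 0.21 × 0.75 × (1 − 0.71) = 0.045675
Marginal likelihood of the evidence = 0.17616.
P(kimberlite pipe | evidence) = 0.039825 / 0.17616 ≈ 0.226.

0.226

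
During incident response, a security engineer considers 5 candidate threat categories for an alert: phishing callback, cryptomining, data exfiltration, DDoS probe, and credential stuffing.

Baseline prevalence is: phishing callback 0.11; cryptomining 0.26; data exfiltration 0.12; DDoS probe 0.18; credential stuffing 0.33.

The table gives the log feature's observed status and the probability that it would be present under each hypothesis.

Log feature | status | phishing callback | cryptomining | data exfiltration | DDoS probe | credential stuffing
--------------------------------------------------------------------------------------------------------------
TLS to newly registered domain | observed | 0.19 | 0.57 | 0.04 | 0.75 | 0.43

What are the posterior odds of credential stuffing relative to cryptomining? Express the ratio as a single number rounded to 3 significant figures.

Posterior odds equal prior odds times the likelihood ratio; only the two competing hypotheses matter.
  credential stuffing: 0.33 × 0.43 = 0.1419
  cryptomining: 0.26 × 0.57 = 0.1482
Posterior odds = 0.1419 / 0.1482 ≈ 0.957.

0.957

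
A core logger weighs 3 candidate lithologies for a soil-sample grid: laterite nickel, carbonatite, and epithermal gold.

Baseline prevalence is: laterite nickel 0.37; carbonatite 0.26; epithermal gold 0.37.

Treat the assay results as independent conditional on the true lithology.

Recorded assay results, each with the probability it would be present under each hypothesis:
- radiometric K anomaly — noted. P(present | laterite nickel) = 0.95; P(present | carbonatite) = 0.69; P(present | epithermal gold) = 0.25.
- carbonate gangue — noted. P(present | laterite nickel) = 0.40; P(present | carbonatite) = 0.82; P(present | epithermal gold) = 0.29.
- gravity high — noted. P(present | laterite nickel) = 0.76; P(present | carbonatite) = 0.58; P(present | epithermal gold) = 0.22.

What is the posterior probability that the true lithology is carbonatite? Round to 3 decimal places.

By Bayes' rule with conditional independence, the unnormalized weight for each hypothesis is prior × ∏ likelihoods:
  laterite nickel: 0.37 × 0.95 × 0.40 × 0.76 = 0.10686
  carbonatite: 0.26 × 0.69 × 0.82 × 0.58 = 0.085323
  epithermal gold: 0.37 × 0.25 × 0.29 × 0.22 = 0.0059015
Normalizing constant Z = 0.10686 + 0.085323 + 0.0059015 = 0.19808.
P(carbonatite | evidence) = 0.085323 / 0.19808 ≈ 0.431.

0.431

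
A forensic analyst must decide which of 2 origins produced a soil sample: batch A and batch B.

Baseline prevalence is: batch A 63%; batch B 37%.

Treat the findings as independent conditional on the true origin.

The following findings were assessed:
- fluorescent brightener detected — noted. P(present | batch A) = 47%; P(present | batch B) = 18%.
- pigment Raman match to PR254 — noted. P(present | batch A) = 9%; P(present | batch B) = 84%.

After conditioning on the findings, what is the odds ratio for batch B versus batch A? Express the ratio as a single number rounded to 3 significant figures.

2.10

Unnormalized posterior weight (prior times the finding likelihoods) for each of the two hypotheses:
  batch B: 0.37 × 0.18 × 0.84 = 0.055944
  batch A: 0.63 × 0.47 × 0.09 = 0.026649
Odds(batch B : batch A) = 0.055944 / 0.026649 ≈ 2.10.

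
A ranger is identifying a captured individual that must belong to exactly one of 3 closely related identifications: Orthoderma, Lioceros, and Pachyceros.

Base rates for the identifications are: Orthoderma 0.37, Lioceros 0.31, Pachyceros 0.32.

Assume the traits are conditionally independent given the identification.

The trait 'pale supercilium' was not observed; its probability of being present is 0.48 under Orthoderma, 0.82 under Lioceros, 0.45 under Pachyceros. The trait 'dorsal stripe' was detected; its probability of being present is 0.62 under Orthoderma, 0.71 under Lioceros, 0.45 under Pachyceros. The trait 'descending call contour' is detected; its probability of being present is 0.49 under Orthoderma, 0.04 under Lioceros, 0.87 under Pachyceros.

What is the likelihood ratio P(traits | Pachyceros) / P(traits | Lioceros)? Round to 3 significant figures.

The Bayes factor is the ratio of the joint likelihoods of the trait pattern under the two hypotheses (using 1 − P(present | H) for each absent trait).
  Pachyceros: (1 − 0.45) × 0.45 × 0.87 = 0.21533
  Lioceros: (1 − 0.82) × 0.71 × 0.04 = 0.005112
Bayes factor = 0.21533 / 0.005112 ≈ 42.1

42.1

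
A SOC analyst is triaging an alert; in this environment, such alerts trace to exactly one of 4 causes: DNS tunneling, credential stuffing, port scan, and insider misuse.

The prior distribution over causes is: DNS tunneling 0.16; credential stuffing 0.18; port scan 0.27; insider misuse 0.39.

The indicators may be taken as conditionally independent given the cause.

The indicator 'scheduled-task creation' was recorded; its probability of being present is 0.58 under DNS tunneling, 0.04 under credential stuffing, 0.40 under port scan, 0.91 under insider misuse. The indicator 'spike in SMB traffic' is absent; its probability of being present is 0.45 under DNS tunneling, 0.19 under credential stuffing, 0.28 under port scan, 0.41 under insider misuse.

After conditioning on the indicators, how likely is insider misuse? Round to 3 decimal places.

By Bayes' rule with conditional independence, the unnormalized weight for each hypothesis is prior × ∏ likelihoods (using 1 − P(present | H) for each absent indicator):
  DNS tunneling: 0.16 × 0.58 × (1 − 0.45) = 0.05104
  credential stuffing: 0.18 × 0.04 × (1 − 0.19) = 0.005832
  port scan: 0.27 × 0.40 × (1 − 0.28) = 0.07776
  insider misuse: 0.39 × 0.91 × (1 − 0.41) = 0.20939
Normalizing constant Z = 0.05104 + 0.005832 + 0.07776 + 0.20939 = 0.34402.
P(insider misuse | evidence) = 0.20939 / 0.34402 ≈ 0.609.

0.609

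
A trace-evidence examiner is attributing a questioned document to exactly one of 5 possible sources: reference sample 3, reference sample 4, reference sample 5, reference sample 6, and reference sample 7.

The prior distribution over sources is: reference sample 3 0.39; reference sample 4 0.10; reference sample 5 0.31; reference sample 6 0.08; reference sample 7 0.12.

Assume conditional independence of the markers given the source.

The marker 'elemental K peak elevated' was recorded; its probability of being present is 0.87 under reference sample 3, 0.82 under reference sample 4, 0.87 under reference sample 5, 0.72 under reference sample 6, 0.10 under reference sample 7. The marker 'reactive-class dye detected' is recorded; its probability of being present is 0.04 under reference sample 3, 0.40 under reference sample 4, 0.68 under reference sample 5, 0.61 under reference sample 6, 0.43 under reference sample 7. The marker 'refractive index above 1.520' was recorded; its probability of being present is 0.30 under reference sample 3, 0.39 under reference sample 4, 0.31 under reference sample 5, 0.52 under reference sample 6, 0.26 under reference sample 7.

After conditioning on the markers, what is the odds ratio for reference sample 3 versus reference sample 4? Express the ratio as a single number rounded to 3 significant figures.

The normalizing constant cancels in an odds ratio, so compute prior × likelihood for the two hypotheses only:
  reference sample 3: 0.39 × 0.87 × 0.04 × 0.30 = 0.0040716
  reference sample 4: 0.10 × 0.82 × 0.40 × 0.39 = 0.012792
Odds(reference sample 3 : reference sample 4) = 0.0040716 / 0.012792 ≈ 0.318.

0.318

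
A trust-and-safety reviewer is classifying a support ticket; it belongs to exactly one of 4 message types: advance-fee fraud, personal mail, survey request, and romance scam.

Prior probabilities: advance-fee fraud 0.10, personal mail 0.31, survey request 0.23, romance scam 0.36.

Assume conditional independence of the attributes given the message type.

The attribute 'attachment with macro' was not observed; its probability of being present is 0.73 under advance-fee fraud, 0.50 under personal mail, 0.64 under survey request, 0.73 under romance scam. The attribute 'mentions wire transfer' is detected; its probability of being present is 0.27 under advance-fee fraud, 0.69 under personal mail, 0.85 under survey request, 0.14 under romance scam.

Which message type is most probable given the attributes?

Multiply each prior by the joint likelihood of the attribute pattern (using 1 − P(present | H) for each absent attribute):
  advance-fee fraud: 0.10 × (1 − 0.73) × 0.27 = 0.00729
  personal mail: 0.31 × (1 − 0.50) × 0.69 = 0.10695
  survey request: 0.23 × (1 − 0.64) × 0.85 = 0.07038
  romance scam: 0.36 × (1 − 0.73) × 0.14 = 0.013608
Marginal likelihood of the evidence = 0.19823.
P(advance-fee fraud | evidence) ≈ 0.00729 / 0.19823 ≈ 0.037
P(personal mail | evidence) ≈ 0.10695 / 0.19823 ≈ 0.540
P(survey request | evidence) ≈ 0.07038 / 0.19823 ≈ 0.355
P(romance scam | evidence) ≈ 0.013608 / 0.19823 ≈ 0.069
The largest is 0.540, so personal mail is most probable.

personal mail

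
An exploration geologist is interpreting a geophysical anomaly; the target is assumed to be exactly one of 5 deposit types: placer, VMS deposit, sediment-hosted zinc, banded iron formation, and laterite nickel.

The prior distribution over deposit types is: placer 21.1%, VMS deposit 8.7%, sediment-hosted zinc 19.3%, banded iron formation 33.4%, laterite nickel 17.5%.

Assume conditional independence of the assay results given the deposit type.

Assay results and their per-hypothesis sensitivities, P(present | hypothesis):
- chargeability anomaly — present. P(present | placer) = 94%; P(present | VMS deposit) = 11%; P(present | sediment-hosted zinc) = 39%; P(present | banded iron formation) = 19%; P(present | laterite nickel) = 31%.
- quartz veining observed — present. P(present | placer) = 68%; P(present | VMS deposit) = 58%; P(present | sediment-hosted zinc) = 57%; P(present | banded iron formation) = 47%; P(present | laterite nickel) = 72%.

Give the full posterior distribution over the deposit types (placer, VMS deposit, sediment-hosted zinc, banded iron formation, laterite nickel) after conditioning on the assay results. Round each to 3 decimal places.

0.535, 0.022, 0.170, 0.118, 0.155

By Bayes' rule with conditional independence, the unnormalized weight for each hypothesis is prior × ∏ likelihoods:
  placer: 0.211 × 0.94 × 0.68 = 0.13487
  VMS deposit: 0.087 × 0.11 × 0.58 = 0.0055506
  sediment-hosted zinc: 0.193 × 0.39 × 0.57 = 0.042904
  banded iron formation: 0.334 × 0.19 × 0.47 = 0.029826
  laterite nickel: 0.175 × 0.31 × 0.72 = 0.03906
Marginal likelihood of the evidence = 0.25221.
P(placer | evidence) = 0.13487 / 0.25221 ≈ 0.535
P(VMS deposit | evidence) = 0.0055506 / 0.25221 ≈ 0.022
P(sediment-hosted zinc | evidence) = 0.042904 / 0.25221 ≈ 0.170
P(banded iron formation | evidence) = 0.029826 / 0.25221 ≈ 0.118
P(laterite nickel | evidence) = 0.03906 / 0.25221 ≈ 0.155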